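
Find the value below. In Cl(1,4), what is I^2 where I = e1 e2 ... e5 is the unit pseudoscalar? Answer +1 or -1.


The pseudoscalar I = e1...e_n (product of all n generators) of Cl(p,q) satisfies I^2 = (-1)^(q + n(n-1)/2).
p = 1, q = 4, n = p + q = 5
n(n-1)/2 = 5 * 4 / 2 = 10
Exponent = q + n(n-1)/2 = 4 + 10 = 14
I^2 = (-1)^14 = +1


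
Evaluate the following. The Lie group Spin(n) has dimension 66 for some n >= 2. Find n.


dim Spin(n) = dim so(n) = n(n-1)/2.
Solve n(n-1)/2 = 66, i.e. n^2 - n - 132 = 0.
Discriminant = 1 + 8*66 = 529
n = (1 + sqrt(529))/2 = (1 + 23)/2 = 12


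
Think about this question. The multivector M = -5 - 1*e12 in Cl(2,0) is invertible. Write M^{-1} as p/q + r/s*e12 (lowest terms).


M = -5 - 1*e12, where e12^2 = -1.
Since M commutes with its reverse ~M = a - b*e12, M * ~M = a^2 - b^2*e12^2 = a^2 + b^2.
So M^{-1} = ~M / (a^2 + b^2) = (a - b*e12)/(a^2 + b^2).
a^2 + b^2 = 25 + 1 = 26
Scalar part = -5/26 = -5/26
Bivector coeff = 1/26 = 1/26
M^{-1} = -5/26 + 1/26*e12


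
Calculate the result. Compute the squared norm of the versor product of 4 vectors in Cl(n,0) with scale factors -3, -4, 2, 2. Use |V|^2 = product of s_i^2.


Each vector v_i has |v_i|^2 = s_i^2
Squared scales: (-3)^2 = 9, (-4)^2 = 16, 2^2 = 4, 2^2 = 4
|V|^2 = 9 * 16 * 4 * 4
= 2304


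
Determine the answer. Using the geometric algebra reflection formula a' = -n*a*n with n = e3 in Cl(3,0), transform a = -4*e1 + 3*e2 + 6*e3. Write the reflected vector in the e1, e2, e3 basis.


Reflection formula: a' = -n*a*n, with n = e3 (unit vector, n^2 = 1).
For reflection through hyperplane perp to e3:
The component along e3 flips sign, others stay.
a = (-4, 3, 6)
a' = (-4, 3, -6)
a' = -4*e1 + 3*e2 - 6*e3


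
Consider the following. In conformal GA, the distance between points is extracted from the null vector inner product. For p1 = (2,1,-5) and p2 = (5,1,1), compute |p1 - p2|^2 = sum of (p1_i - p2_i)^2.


p1 - p2 = (-3, 0, -6)
|p1 - p2|^2 = (-3)^2 + 0^2 + (-6)^2
= 9 + 0 + 36
= 45


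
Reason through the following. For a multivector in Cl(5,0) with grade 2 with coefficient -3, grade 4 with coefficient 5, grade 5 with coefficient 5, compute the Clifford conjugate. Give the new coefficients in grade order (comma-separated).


Clifford conjugate sign for grade k: (-1)^(k(k+1)/2)
Grade 2: (-1)^(2*3/2) = (-1)^3 = -1, coeff -3 -> 3
Grade 4: (-1)^(4*5/2) = (-1)^10 = 1, coeff 5 -> 5
Grade 5: (-1)^(5*6/2) = (-1)^15 = -1, coeff 5 -> -5
Conjugated coefficients: 3, 5, -5


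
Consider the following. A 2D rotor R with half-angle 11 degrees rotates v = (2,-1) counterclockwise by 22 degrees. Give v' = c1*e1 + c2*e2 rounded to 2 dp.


Rotor R = cos(11deg) - sin(11deg)*e12
Rotation angle theta = 2 * 11 = 22 degrees
v' = R*v*~R rotates v by theta.
cos(22deg) = 0.9272, sin(22deg) = 0.3746
v'_1 = 2*cos(22deg) - (-1)*sin(22deg)
= 2*0.9272 - (-1)*0.3746
= 2.23
v'_2 = 2*sin(22deg) + (-1)*cos(22deg)
= 2*0.3746 + (-1)*0.9272
= -0.18
v' = 2.23*e1 - 0.18*e2


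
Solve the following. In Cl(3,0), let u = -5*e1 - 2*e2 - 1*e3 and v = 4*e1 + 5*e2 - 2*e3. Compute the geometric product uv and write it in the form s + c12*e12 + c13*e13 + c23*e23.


In Cl(3,0): e_i^2 = 1, e_ie_j = -e_je_i for i != j.
Scalar part = u . v = (-5)*4 + (-2)*5 + (-1)*(-2)
= -20 + (-10) + 2 = -28
e12 coeff = (-5)*5 - (-2)*4 = -25 - (-8) = -17
e13 coeff = (-5)*(-2) - (-1)*4 = 10 - (-4) = 14
e23 coeff = (-2)*(-2) - (-1)*5 = 4 - (-5) = 9
uv = -28 - 17*e12 + 14*e13 + 9*e23


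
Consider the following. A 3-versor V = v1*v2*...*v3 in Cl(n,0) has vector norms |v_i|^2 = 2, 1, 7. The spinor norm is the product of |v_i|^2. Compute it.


Spinor norm N(V) = |v1|^2 * |v2|^2 * ... * |v3|^2
= 2 * 1 * 7
Running product: 2, 2, 14
N(V) = 14


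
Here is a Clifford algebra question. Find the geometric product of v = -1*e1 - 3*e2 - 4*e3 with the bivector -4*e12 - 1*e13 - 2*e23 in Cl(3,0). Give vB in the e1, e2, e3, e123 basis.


vB has grade-1 (vector) and grade-3 (trivector) parts: vB = (v _| B) + (v ^ B).
Vector part <vB>_1:
  e1: -v2*b12 - v3*b13 = -(-3)*(-4) - (-4)*(-1) = -16
  e2: v1*b12 - v3*b23 = (-1)*(-4) - (-4)*(-2) = -4
  e3: v1*b13 + v2*b23 = (-1)*(-1) + (-3)*(-2) = 7
Trivector part <vB>_3:
  e123: v1*b23 - v2*b13 + v3*b12 = (-1)*(-2) - (-3)*(-1) + (-4)*(-4) = 15
vB = -16*e1 - 4*e2 + 7*e3 + 15*e123


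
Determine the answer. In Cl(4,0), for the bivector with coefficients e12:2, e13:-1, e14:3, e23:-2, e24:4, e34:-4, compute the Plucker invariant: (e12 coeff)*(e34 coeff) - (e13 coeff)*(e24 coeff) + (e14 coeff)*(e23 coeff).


Plucker relation: af - be + cd
a*f = 2*(-4) = -8
b*e = (-1)*4 = -4
c*d = 3*(-2) = -6
af - be + cd = -8 - (-4) + (-6)
= -10


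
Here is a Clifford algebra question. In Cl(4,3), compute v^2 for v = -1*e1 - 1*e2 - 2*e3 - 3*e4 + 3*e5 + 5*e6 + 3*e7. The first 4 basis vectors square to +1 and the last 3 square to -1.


v^2 = sum of c_i^2 * e_i^2
Positive signature terms (e_i^2 = +1): (-1)^2 + (-1)^2 + (-2)^2 + (-3)^2 = 15
Negative signature terms (e_j^2 = -1): 3^2 + 5^2 + 3^2 = 43
v^2 = 15 - 43 = -28


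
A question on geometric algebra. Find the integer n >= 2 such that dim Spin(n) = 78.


dim Spin(n) = dim so(n) = n(n-1)/2.
Solve n(n-1)/2 = 78, i.e. n^2 - n - 156 = 0.
Discriminant = 1 + 8*78 = 625
n = (1 + sqrt(625))/2 = (1 + 25)/2 = 13


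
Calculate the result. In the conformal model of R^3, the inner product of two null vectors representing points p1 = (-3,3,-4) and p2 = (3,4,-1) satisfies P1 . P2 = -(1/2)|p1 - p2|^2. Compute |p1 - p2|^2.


p1 - p2 = (-6, -1, -3)
|p1 - p2|^2 = (-6)^2 + (-1)^2 + (-3)^2
= 36 + 1 + 9
= 46


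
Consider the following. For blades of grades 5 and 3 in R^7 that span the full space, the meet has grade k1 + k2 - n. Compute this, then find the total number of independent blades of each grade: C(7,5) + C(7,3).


Meet grade = grade(A) + grade(B) - n
= 5 + 3 - 7 = 1
C(7,5) = 21
C(7,3) = 35
dim_A + dim_B = 21 + 35 = 56


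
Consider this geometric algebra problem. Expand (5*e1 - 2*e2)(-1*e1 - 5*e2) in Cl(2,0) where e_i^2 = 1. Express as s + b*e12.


Expand: (5*e1 - 2*e2)(-1*e1 - 5*e2)
= 5*(-1)*e1e1 + 5*(-5)*e1e2 + (-2)*(-1)*e2e1 + (-2)*(-5)*e2e2
Using e1^2 = e2^2 = 1, e2e1 = -e1e2:
Scalar part s = 5*(-1) + (-2)*(-5) = -5 + 10 = 5
Bivector part b = 5*(-5) - (-2)*(-1) = -25 - 2 = -27
uv = 5 - 27*e12


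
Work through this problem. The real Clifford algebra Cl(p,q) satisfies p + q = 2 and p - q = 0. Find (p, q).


We need p + q = 2 and p - q = 0.
Adding: 2p = 2 + 0 = 2, so p = 1.
Then q = 2 - 1 = 1.
(p, q) = (1, 1)


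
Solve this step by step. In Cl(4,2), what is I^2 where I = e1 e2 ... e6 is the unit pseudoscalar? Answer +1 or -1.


The pseudoscalar I = e1...e_n (product of all n generators) of Cl(p,q) satisfies I^2 = (-1)^(q + n(n-1)/2).
p = 4, q = 2, n = p + q = 6
n(n-1)/2 = 6 * 5 / 2 = 15
Exponent = q + n(n-1)/2 = 2 + 15 = 17
I^2 = (-1)^17 = -1


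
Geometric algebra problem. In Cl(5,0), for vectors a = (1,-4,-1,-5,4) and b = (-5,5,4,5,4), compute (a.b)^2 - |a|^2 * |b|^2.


a . b = 1*(-5) + (-4)*5 + (-1)*4 + (-5)*5 + 4*4
= -5 + (-20) + (-4) + (-25) + 16 = -38
|a|^2 = 1^2 + (-4)^2 + (-1)^2 + (-5)^2 + 4^2 = 59
|b|^2 = (-5)^2 + 5^2 + 4^2 + 5^2 + 4^2 = 107
(a.b)^2 = (-38)^2 = 1444
|a|^2 * |b|^2 = 59 * 107 = 6313
Result = 1444 - 6313 = -4869


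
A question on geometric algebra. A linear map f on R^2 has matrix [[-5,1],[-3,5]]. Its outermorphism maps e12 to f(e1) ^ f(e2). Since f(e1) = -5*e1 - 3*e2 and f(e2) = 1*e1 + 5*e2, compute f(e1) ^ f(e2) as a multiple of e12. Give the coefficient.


The outermorphism of a linear map f sends e1^e2 to f(e1)^f(e2).
f(e1) = -5*e1 - 3*e2
f(e2) = 1*e1 + 5*e2
f(e1) ^ f(e2) = (-5*e1 - 3*e2) ^ (1*e1 + 5*e2)
= (-5)*5*e12 + (-3)*1*e21
= (-25 - (-3))*e12
= -22*e12
Coefficient = -22


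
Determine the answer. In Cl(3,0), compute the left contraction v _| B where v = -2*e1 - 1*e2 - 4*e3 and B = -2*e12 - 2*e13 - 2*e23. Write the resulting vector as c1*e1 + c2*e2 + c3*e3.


Left contraction v _| B = <vB>_1 (grade-1 part of the geometric product vB).
Using e1_|e12 = e2, e2_|e12 = -e1, e1_|e13 = e3, e3_|e13 = -e1, e2_|e23 = e3, e3_|e23 = -e2:
e1 coeff: -v2*b12 - v3*b13 = -(-1)*(-2) - (-4)*(-2) = -10
e2 coeff: v1*b12 - v3*b23 = (-2)*(-2) - (-4)*(-2) = -4
e3 coeff: v1*b13 + v2*b23 = (-2)*(-2) + (-1)*(-2) = 6
v _| B = -10*e1 - 4*e2 + 6*e3


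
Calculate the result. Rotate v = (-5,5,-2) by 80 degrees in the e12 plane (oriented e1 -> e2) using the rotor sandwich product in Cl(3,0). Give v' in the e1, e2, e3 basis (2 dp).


Rotor R = cos(40deg) - sin(40deg)*e12
Rotation angle theta = 2 * 40 = 80 degrees in the e12 plane (e1 -> e2).
The component perpendicular to the plane (e3) is invariant: v'_3 = v3 = -2.00
cos(80deg) = 0.1736, sin(80deg) = 0.9848
v'_1 = v1*cos(theta) - v2*sin(theta) = -5*0.1736 - 5*0.9848 = -5.79
v'_2 = v1*sin(theta) + v2*cos(theta) = -5*0.9848 + 5*0.1736 = -4.06
v' = -5.79*e1 - 4.06*e2 - 2.00*e3


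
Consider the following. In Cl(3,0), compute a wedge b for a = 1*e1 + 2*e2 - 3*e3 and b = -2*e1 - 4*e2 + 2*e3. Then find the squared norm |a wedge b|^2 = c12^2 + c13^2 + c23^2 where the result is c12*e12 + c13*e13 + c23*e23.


a wedge b = (a1*b2 - a2*b1)*e12 + (a1*b3 - a3*b1)*e13 + (a2*b3 - a3*b2)*e23
e12 coeff: 1*(-4) - 2*(-2) = -4 - (-4) = 0
e13 coeff: 1*2 - (-3)*(-2) = 2 - 6 = -4
e23 coeff: 2*2 - (-3)*(-4) = 4 - 12 = -8
|a wedge b|^2 = 0^2 + (-4)^2 + (-8)^2
= 0 + 16 + 64
= 80


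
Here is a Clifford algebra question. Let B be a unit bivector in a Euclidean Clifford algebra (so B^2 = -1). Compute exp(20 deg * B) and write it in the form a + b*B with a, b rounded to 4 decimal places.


For a unit bivector B with B^2 = -1, the exponential series gives
e^(theta*B) = cos(theta) + sin(theta)*B (the GA analogue of Euler's formula).
theta = 20 degrees = 0.349066 rad
cos(20 deg) = 0.9397
sin(20 deg) = 0.3420
exp(theta*B) = 0.9397 + 0.3420*B


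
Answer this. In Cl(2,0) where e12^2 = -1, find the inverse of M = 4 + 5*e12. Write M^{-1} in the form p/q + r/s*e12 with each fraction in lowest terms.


M = 4 + 5*e12, where e12^2 = -1.
Since M commutes with its reverse ~M = a - b*e12, M * ~M = a^2 - b^2*e12^2 = a^2 + b^2.
So M^{-1} = ~M / (a^2 + b^2) = (a - b*e12)/(a^2 + b^2).
a^2 + b^2 = 16 + 25 = 41
Scalar part = 4/41 = 4/41
Bivector coeff = -5/41 = -5/41
M^{-1} = 4/41 - 5/41*e12


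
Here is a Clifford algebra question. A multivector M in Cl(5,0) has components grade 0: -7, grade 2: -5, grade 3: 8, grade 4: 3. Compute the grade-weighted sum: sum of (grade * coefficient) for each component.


Grade-weighted sum = sum of grade_k * coefficient_k
0*(-7) = 0
2*(-5) = -10
3*8 = 24
4*3 = 12
Total = 0 + (-10) + 24 + 12 = 26


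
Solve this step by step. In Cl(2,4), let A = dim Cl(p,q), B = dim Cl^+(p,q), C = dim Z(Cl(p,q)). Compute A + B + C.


n = 2 + 4 = 6
Total dim = 2^6 = 64
Even subalgebra dim = 2^5 = 32
n is even, so center dim = 1
Sum = 64 + 32 + 1 = 97


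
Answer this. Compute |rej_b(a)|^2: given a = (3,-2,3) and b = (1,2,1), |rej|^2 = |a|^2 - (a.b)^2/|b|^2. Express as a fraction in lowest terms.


|a|^2 = 3^2 + (-2)^2 + 3^2 = 22
|b|^2 = 1^2 + 2^2 + 1^2 = 6
a . b = 3*1 + (-2)*2 + 3*1 = 2
(a.b)^2 = 2^2 = 4
|rej|^2 = 22 - 4/6
= (132 - 4)/6
= 128/6
In lowest terms: 64/3


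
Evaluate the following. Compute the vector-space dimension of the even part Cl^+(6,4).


Even subalgebra dimension = 2^(n-1)
n = 6 + 4 = 10
2^(10 - 1) = 2^9 = 512
Verification: sum of C(10,k) for even k = 1 + 45 + 210 + 210 + 45 + 1 = 512
Result = 512


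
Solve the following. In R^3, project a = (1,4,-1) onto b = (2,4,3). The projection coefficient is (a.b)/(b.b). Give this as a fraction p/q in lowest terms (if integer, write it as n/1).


Projection coefficient = (a . b) / (b . b)
a . b = 1*2 + 4*4 + (-1)*3
= 2 + 16 + (-3) = 15
b . b = 2^2 + 4^2 + 3^2
= 4 + 16 + 9 = 29
Coefficient = 15/29
In lowest terms: 15/29


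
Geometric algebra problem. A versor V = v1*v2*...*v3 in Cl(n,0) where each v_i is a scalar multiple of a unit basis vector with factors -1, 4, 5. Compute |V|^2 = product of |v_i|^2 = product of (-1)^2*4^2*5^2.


Each vector v_i has |v_i|^2 = s_i^2
Squared scales: (-1)^2 = 1, 4^2 = 16, 5^2 = 25
|V|^2 = 1 * 16 * 25
= 400


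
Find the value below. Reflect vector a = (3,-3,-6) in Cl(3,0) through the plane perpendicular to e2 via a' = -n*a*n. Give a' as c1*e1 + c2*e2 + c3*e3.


Reflection formula: a' = -n*a*n, with n = e2 (unit vector, n^2 = 1).
For reflection through hyperplane perp to e2:
The component along e2 flips sign, others stay.
a = (3, -3, -6)
a' = (3, 3, -6)
a' = 3*e1 + 3*e2 - 6*e3


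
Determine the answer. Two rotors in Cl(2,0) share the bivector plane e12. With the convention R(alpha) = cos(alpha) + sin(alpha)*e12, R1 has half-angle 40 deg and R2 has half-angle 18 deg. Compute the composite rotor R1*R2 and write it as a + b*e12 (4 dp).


Same-plane rotors commute and their half-angles add:
R1*R2 = cos(a1 + a2) + sin(a1 + a2)*e12.
a1 + a2 = 40 + 18 = 58 deg
cos(58 deg) = 0.5299
sin(58 deg) = 0.8480
R1*R2 = 0.5299 + 0.8480*e12


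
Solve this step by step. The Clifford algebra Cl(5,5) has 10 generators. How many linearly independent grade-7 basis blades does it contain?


Number of grade-k basis blades in Cl(p,q) with n = p + q is C(n, k).
n = 5 + 5 = 10
C(10, 7) = 10! / (7! * 3!)
= 3628800 / (5040 * 6)
= 120


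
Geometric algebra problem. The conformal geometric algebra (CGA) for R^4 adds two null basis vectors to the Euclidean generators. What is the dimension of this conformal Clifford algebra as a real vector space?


The conformal model of R^4 uses Cl(5,1): the 4 Euclidean generators plus two extra orthogonal generators e+ (e+^2 = +1) and e- (e-^2 = -1), from which the null vectors e0, einf are built.
Number of generators m = 4 + 2 = 6.
dim Cl(p,q) = 2^m = 2^6 = 64


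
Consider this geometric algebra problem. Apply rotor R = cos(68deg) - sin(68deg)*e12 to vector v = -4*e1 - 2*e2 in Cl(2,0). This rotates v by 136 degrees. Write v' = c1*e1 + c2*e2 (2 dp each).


Rotor R = cos(68deg) - sin(68deg)*e12
Rotation angle theta = 2 * 68 = 136 degrees
v' = R*v*~R rotates v by theta.
cos(136deg) = -0.7193, sin(136deg) = 0.6947
v'_1 = -4*cos(136deg) - (-2)*sin(136deg)
= -4*(-0.7193) - (-2)*0.6947
= 4.27
v'_2 = -4*sin(136deg) + (-2)*cos(136deg)
= -4*0.6947 + (-2)*(-0.7193)
= -1.34
v' = 4.27*e1 - 1.34*e2


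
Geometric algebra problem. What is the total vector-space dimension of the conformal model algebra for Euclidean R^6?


The conformal model of R^6 uses Cl(7,1): the 6 Euclidean generators plus two extra orthogonal generators e+ (e+^2 = +1) and e- (e-^2 = -1), from which the null vectors e0, einf are built.
Number of generators m = 6 + 2 = 8.
dim Cl(p,q) = 2^m = 2^8 = 256


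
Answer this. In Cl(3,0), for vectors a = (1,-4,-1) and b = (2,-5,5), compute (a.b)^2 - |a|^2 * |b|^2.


a . b = 1*2 + (-4)*(-5) + (-1)*5
= 2 + 20 + (-5) = 17
|a|^2 = 1^2 + (-4)^2 + (-1)^2 = 18
|b|^2 = 2^2 + (-5)^2 + 5^2 = 54
(a.b)^2 = 17^2 = 289
|a|^2 * |b|^2 = 18 * 54 = 972
Result = 289 - 972 = -683


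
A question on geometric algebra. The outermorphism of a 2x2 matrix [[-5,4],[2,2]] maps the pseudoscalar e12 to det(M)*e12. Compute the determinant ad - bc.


The outermorphism of a linear map f sends e1^e2 to f(e1)^f(e2).
f(e1) = -5*e1 + 2*e2
f(e2) = 4*e1 + 2*e2
f(e1) ^ f(e2) = (-5*e1 + 2*e2) ^ (4*e1 + 2*e2)
= (-5)*2*e12 + 2*4*e21
= (-10 - 8)*e12
= -18*e12
Coefficient = -18


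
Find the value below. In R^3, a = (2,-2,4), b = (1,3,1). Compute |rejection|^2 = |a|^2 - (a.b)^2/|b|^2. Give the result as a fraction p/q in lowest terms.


|a|^2 = 2^2 + (-2)^2 + 4^2 = 24
|b|^2 = 1^2 + 3^2 + 1^2 = 11
a . b = 2*1 + (-2)*3 + 4*1 = 0
(a.b)^2 = 0^2 = 0
|rej|^2 = 24 - 0/11
= (264 - 0)/11
= 264/11
In lowest terms: 24/1


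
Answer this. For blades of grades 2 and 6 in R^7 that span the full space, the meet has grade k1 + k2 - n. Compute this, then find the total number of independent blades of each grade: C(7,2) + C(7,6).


Meet grade = grade(A) + grade(B) - n
= 2 + 6 - 7 = 1
C(7,2) = 21
C(7,6) = 7
dim_A + dim_B = 21 + 7 = 28


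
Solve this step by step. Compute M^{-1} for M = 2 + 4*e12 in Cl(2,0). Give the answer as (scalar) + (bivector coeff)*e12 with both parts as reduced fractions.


M = 2 + 4*e12, where e12^2 = -1.
Since M commutes with its reverse ~M = a - b*e12, M * ~M = a^2 - b^2*e12^2 = a^2 + b^2.
So M^{-1} = ~M / (a^2 + b^2) = (a - b*e12)/(a^2 + b^2).
a^2 + b^2 = 4 + 16 = 20
Scalar part = 2/20 = 1/10
Bivector coeff = -4/20 = -1/5
M^{-1} = 1/10 - 1/5*e12


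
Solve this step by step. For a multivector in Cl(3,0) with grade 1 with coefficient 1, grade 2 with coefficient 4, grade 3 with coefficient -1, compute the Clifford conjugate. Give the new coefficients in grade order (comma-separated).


Clifford conjugate sign for grade k: (-1)^(k(k+1)/2)
Grade 1: (-1)^(1*2/2) = (-1)^1 = -1, coeff 1 -> -1
Grade 2: (-1)^(2*3/2) = (-1)^3 = -1, coeff 4 -> -4
Grade 3: (-1)^(3*4/2) = (-1)^6 = 1, coeff -1 -> -1
Conjugated coefficients: -1, -4, -1


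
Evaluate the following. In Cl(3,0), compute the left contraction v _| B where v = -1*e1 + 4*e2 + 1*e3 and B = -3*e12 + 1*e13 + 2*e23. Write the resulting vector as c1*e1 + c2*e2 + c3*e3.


Left contraction v _| B = <vB>_1 (grade-1 part of the geometric product vB).
Using e1_|e12 = e2, e2_|e12 = -e1, e1_|e13 = e3, e3_|e13 = -e1, e2_|e23 = e3, e3_|e23 = -e2:
e1 coeff: -v2*b12 - v3*b13 = -(4)*(-3) - (1)*(1) = 11
e2 coeff: v1*b12 - v3*b23 = (-1)*(-3) - (1)*(2) = 1
e3 coeff: v1*b13 + v2*b23 = (-1)*(1) + (4)*(2) = 7
v _| B = 11*e1 + 1*e2 + 7*e3


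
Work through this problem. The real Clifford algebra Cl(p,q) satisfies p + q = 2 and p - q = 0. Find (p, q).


We need p + q = 2 and p - q = 0.
Adding: 2p = 2 + 0 = 2, so p = 1.
Then q = 2 - 1 = 1.
(p, q) = (1, 1)


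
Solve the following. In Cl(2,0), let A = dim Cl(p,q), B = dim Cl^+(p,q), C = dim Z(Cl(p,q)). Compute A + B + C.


n = 2 + 0 = 2
Total dim = 2^2 = 4
Even subalgebra dim = 2^1 = 2
n is even, so center dim = 1
Sum = 4 + 2 + 1 = 7


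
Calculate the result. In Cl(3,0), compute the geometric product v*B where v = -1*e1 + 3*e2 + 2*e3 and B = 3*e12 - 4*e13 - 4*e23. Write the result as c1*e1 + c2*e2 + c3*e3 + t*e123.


vB has grade-1 (vector) and grade-3 (trivector) parts: vB = (v _| B) + (v ^ B).
Vector part <vB>_1:
  e1: -v2*b12 - v3*b13 = -(3)*(3) - (2)*(-4) = -1
  e2: v1*b12 - v3*b23 = (-1)*(3) - (2)*(-4) = 5
  e3: v1*b13 + v2*b23 = (-1)*(-4) + (3)*(-4) = -8
Trivector part <vB>_3:
  e123: v1*b23 - v2*b13 + v3*b12 = (-1)*(-4) - (3)*(-4) + (2)*(3) = 22
vB = -1*e1 + 5*e2 - 8*e3 + 22*e123


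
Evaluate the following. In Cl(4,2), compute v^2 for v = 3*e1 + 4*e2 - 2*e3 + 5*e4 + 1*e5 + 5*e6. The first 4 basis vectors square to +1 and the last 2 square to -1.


v^2 = sum of c_i^2 * e_i^2
Positive signature terms (e_i^2 = +1): 3^2 + 4^2 + (-2)^2 + 5^2 = 54
Negative signature terms (e_j^2 = -1): 1^2 + 5^2 = 26
v^2 = 54 - 26 = 28


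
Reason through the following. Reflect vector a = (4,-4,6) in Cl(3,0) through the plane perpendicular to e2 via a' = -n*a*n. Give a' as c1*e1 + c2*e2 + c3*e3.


Reflection formula: a' = -n*a*n, with n = e2 (unit vector, n^2 = 1).
For reflection through hyperplane perp to e2:
The component along e2 flips sign, others stay.
a = (4, -4, 6)
a' = (4, 4, 6)
a' = 4*e1 + 4*e2 + 6*e3


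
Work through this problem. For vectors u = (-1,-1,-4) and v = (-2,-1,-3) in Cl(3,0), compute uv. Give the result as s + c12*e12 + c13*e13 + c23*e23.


In Cl(3,0): e_i^2 = 1, e_ie_j = -e_je_i for i != j.
Scalar part = u . v = (-1)*(-2) + (-1)*(-1) + (-4)*(-3)
= 2 + 1 + 12 = 15
e12 coeff = (-1)*(-1) - (-1)*(-2) = 1 - 2 = -1
e13 coeff = (-1)*(-3) - (-4)*(-2) = 3 - 8 = -5
e23 coeff = (-1)*(-3) - (-4)*(-1) = 3 - 4 = -1
uv = 15 - 1*e12 - 5*e13 - 1*e23


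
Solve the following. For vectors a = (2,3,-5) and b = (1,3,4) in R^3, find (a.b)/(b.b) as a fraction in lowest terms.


Projection coefficient = (a . b) / (b . b)
a . b = 2*1 + 3*3 + (-5)*4
= 2 + 9 + (-20) = -9
b . b = 1^2 + 3^2 + 4^2
= 1 + 9 + 16 = 26
Coefficient = -9/26
In lowest terms: -9/26


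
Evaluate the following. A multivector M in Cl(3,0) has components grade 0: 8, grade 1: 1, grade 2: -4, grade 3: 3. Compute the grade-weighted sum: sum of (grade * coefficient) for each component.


Grade-weighted sum = sum of grade_k * coefficient_k
0*8 = 0
1*1 = 1
2*(-4) = -8
3*3 = 9
Total = 0 + 1 + (-8) + 9 = 2


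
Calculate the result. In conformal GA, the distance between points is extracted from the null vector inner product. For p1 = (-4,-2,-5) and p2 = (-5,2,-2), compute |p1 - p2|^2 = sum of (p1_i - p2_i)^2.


p1 - p2 = (1, -4, -3)
|p1 - p2|^2 = 1^2 + (-4)^2 + (-3)^2
= 1 + 16 + 9
= 26


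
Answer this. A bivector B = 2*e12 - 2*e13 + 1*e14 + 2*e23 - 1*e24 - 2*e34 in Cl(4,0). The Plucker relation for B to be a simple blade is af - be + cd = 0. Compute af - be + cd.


Plucker relation: af - be + cd
a*f = 2*(-2) = -4
b*e = (-2)*(-1) = 2
c*d = 1*2 = 2
af - be + cd = -4 - 2 + 2
= -4


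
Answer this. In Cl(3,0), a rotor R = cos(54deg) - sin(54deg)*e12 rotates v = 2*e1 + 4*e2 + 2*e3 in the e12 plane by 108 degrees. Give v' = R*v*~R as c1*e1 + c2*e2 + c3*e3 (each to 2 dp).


Rotor R = cos(54deg) - sin(54deg)*e12
Rotation angle theta = 2 * 54 = 108 degrees in the e12 plane (e1 -> e2).
The component perpendicular to the plane (e3) is invariant: v'_3 = v3 = 2.00
cos(108deg) = -0.3090, sin(108deg) = 0.9511
v'_1 = v1*cos(theta) - v2*sin(theta) = 2*(-0.3090) - 4*0.9511 = -4.42
v'_2 = v1*sin(theta) + v2*cos(theta) = 2*0.9511 + 4*(-0.3090) = 0.67
v' = -4.42*e1 + 0.67*e2 + 2.00*e3


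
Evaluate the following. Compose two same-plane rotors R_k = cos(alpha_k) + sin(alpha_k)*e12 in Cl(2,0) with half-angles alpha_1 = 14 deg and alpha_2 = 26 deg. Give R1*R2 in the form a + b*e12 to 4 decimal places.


Same-plane rotors commute and their half-angles add:
R1*R2 = cos(a1 + a2) + sin(a1 + a2)*e12.
a1 + a2 = 14 + 26 = 40 deg
cos(40 deg) = 0.7660
sin(40 deg) = 0.6428
R1*R2 = 0.7660 + 0.6428*e12


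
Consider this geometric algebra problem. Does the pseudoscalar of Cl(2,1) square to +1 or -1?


The pseudoscalar I = e1...e_n (product of all n generators) of Cl(p,q) satisfies I^2 = (-1)^(q + n(n-1)/2).
p = 2, q = 1, n = p + q = 3
n(n-1)/2 = 3 * 2 / 2 = 3
Exponent = q + n(n-1)/2 = 1 + 3 = 4
I^2 = (-1)^4 = +1


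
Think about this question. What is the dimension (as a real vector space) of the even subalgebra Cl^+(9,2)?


Even subalgebra dimension = 2^(n-1)
n = 9 + 2 = 11
2^(11 - 1) = 2^10 = 1024
Verification: sum of C(11,k) for even k = 1 + 55 + 330 + 462 + 165 + 11 = 1024
Result = 1024


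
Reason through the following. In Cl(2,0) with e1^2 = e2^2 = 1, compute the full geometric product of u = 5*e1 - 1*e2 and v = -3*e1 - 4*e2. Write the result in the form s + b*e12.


Expand: (5*e1 - 1*e2)(-3*e1 - 4*e2)
= 5*(-3)*e1e1 + 5*(-4)*e1e2 + (-1)*(-3)*e2e1 + (-1)*(-4)*e2e2
Using e1^2 = e2^2 = 1, e2e1 = -e1e2:
Scalar part s = 5*(-3) + (-1)*(-4) = -15 + 4 = -11
Bivector part b = 5*(-4) - (-1)*(-3) = -20 - 3 = -23
uv = -11 - 23*e12


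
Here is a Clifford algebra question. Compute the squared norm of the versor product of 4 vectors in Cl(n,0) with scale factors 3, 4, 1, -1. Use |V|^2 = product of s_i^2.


Each vector v_i has |v_i|^2 = s_i^2
Squared scales: 3^2 = 9, 4^2 = 16, 1^2 = 1, (-1)^2 = 1
|V|^2 = 9 * 16 * 1 * 1
= 144


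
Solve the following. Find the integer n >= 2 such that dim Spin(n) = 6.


dim Spin(n) = dim so(n) = n(n-1)/2.
Solve n(n-1)/2 = 6, i.e. n^2 - n - 12 = 0.
Discriminant = 1 + 8*6 = 49
n = (1 + sqrt(49))/2 = (1 + 7)/2 = 4


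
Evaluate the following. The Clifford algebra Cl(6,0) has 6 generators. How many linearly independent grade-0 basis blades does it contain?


Number of grade-k basis blades in Cl(p,q) with n = p + q is C(n, k).
n = 6 + 0 = 6
C(6, 0) = 6! / (0! * 6!)
= 720 / (1 * 720)
= 1


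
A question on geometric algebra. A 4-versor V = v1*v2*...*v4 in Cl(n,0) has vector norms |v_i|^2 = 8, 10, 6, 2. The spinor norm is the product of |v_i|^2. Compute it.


Spinor norm N(V) = |v1|^2 * |v2|^2 * ... * |v4|^2
= 8 * 10 * 6 * 2
Running product: 8, 80, 480, 960
N(V) = 960


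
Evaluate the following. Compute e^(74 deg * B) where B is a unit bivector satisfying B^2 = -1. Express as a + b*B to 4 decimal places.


For a unit bivector B with B^2 = -1, the exponential series gives
e^(theta*B) = cos(theta) + sin(theta)*B (the GA analogue of Euler's formula).
theta = 74 degrees = 1.291544 rad
cos(74 deg) = 0.2756
sin(74 deg) = 0.9613
exp(theta*B) = 0.2756 + 0.9613*B


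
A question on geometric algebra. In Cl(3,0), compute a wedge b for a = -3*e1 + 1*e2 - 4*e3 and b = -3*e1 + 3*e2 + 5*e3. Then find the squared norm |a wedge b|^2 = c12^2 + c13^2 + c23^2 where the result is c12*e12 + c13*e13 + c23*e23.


a wedge b = (a1*b2 - a2*b1)*e12 + (a1*b3 - a3*b1)*e13 + (a2*b3 - a3*b2)*e23
e12 coeff: (-3)*3 - 1*(-3) = -9 - (-3) = -6
e13 coeff: (-3)*5 - (-4)*(-3) = -15 - 12 = -27
e23 coeff: 1*5 - (-4)*3 = 5 - (-12) = 17
|a wedge b|^2 = (-6)^2 + (-27)^2 + 17^2
= 36 + 729 + 289
= 1054


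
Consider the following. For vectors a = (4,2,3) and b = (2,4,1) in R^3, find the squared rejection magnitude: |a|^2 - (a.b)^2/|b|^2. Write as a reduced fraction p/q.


|a|^2 = 4^2 + 2^2 + 3^2 = 29
|b|^2 = 2^2 + 4^2 + 1^2 = 21
a . b = 4*2 + 2*4 + 3*1 = 19
(a.b)^2 = 19^2 = 361
|rej|^2 = 29 - 361/21
= (609 - 361)/21
= 248/21
In lowest terms: 248/21


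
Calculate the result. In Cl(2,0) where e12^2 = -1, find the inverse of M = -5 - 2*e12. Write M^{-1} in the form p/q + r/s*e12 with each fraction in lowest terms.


M = -5 - 2*e12, where e12^2 = -1.
Since M commutes with its reverse ~M = a - b*e12, M * ~M = a^2 - b^2*e12^2 = a^2 + b^2.
So M^{-1} = ~M / (a^2 + b^2) = (a - b*e12)/(a^2 + b^2).
a^2 + b^2 = 25 + 4 = 29
Scalar part = -5/29 = -5/29
Bivector coeff = 2/29 = 2/29
M^{-1} = -5/29 + 2/29*e12


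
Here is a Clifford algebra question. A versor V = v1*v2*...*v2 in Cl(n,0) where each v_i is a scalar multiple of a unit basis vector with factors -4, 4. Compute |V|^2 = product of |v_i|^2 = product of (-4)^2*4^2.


Each vector v_i has |v_i|^2 = s_i^2
Squared scales: (-4)^2 = 16, 4^2 = 16
|V|^2 = 16 * 16
= 256


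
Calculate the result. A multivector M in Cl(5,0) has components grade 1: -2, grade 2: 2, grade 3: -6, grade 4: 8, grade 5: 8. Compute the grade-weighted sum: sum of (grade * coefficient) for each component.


Grade-weighted sum = sum of grade_k * coefficient_k
1*(-2) = -2
2*2 = 4
3*(-6) = -18
4*8 = 32
5*8 = 40
Total = -2 + 4 + (-18) + 32 + 40 = 56


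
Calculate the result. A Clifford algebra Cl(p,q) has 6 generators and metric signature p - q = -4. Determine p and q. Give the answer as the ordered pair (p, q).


We need p + q = 6 and p - q = -4.
Adding: 2p = 6 + (-4) = 2, so p = 1.
Then q = 6 - 1 = 5.
(p, q) = (1, 5)


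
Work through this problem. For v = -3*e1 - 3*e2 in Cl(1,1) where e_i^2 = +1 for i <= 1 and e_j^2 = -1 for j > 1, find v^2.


v^2 = sum of c_i^2 * e_i^2
Positive signature terms (e_i^2 = +1): (-3)^2 = 9
Negative signature terms (e_j^2 = -1): (-3)^2 = 9
v^2 = 9 - 9 = 0


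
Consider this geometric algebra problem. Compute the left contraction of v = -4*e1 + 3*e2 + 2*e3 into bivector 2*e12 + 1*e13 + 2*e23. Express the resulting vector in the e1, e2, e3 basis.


Left contraction v _| B = <vB>_1 (grade-1 part of the geometric product vB).
Using e1_|e12 = e2, e2_|e12 = -e1, e1_|e13 = e3, e3_|e13 = -e1, e2_|e23 = e3, e3_|e23 = -e2:
e1 coeff: -v2*b12 - v3*b13 = -(3)*(2) - (2)*(1) = -8
e2 coeff: v1*b12 - v3*b23 = (-4)*(2) - (2)*(2) = -12
e3 coeff: v1*b13 + v2*b23 = (-4)*(1) + (3)*(2) = 2
v _| B = -8*e1 - 12*e2 + 2*e3


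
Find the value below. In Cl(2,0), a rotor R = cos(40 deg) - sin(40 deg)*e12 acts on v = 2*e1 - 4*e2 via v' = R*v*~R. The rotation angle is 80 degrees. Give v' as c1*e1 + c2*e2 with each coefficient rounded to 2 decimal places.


Rotor R = cos(40deg) - sin(40deg)*e12
Rotation angle theta = 2 * 40 = 80 degrees
v' = R*v*~R rotates v by theta.
cos(80deg) = 0.1736, sin(80deg) = 0.9848
v'_1 = 2*cos(80deg) - (-4)*sin(80deg)
= 2*0.1736 - (-4)*0.9848
= 4.29
v'_2 = 2*sin(80deg) + (-4)*cos(80deg)
= 2*0.9848 + (-4)*0.1736
= 1.28
v' = 4.29*e1 + 1.28*e2


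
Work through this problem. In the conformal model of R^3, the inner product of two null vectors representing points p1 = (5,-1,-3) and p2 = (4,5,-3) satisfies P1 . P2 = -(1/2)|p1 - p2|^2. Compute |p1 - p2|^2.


p1 - p2 = (1, -6, 0)
|p1 - p2|^2 = 1^2 + (-6)^2 + 0^2
= 1 + 36 + 0
= 37


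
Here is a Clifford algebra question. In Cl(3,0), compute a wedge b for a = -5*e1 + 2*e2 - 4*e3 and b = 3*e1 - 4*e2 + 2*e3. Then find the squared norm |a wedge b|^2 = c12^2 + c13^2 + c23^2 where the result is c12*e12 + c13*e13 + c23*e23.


a wedge b = (a1*b2 - a2*b1)*e12 + (a1*b3 - a3*b1)*e13 + (a2*b3 - a3*b2)*e23
e12 coeff: (-5)*(-4) - 2*3 = 20 - 6 = 14
e13 coeff: (-5)*2 - (-4)*3 = -10 - (-12) = 2
e23 coeff: 2*2 - (-4)*(-4) = 4 - 16 = -12
|a wedge b|^2 = 14^2 + 2^2 + (-12)^2
= 196 + 4 + 144
= 344


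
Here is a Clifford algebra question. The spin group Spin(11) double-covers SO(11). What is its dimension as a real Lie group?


Spin(n) double-covers SO(n); both have Lie algebra so(n) of dimension n(n-1)/2.
n = 11
n(n-1) = 11 * 10 = 110
dim Spin(11) = 110/2 = 55


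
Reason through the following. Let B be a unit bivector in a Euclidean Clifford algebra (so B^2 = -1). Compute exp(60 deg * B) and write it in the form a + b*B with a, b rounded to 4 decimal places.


For a unit bivector B with B^2 = -1, the exponential series gives
e^(theta*B) = cos(theta) + sin(theta)*B (the GA analogue of Euler's formula).
theta = 60 degrees = 1.047198 rad
cos(60 deg) = 0.5000
sin(60 deg) = 0.8660
exp(theta*B) = 0.5000 + 0.8660*B


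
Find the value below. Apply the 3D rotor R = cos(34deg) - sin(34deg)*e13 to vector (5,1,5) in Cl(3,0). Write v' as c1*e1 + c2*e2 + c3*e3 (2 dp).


Rotor R = cos(34deg) - sin(34deg)*e13
Rotation angle theta = 2 * 34 = 68 degrees in the e13 plane (e1 -> e3).
The component perpendicular to the plane (e2) is invariant: v'_2 = v2 = 1.00
cos(68deg) = 0.3746, sin(68deg) = 0.9272
v'_1 = v1*cos(theta) - v3*sin(theta) = 5*0.3746 - 5*0.9272 = -2.76
v'_3 = v1*sin(theta) + v3*cos(theta) = 5*0.9272 + 5*0.3746 = 6.51
v' = -2.76*e1 + 1.00*e2 + 6.51*e3


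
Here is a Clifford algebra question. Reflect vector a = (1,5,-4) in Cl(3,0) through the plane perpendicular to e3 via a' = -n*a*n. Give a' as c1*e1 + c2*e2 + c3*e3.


Reflection formula: a' = -n*a*n, with n = e3 (unit vector, n^2 = 1).
For reflection through hyperplane perp to e3:
The component along e3 flips sign, others stay.
a = (1, 5, -4)
a' = (1, 5, 4)
a' = 1*e1 + 5*e2 + 4*e3


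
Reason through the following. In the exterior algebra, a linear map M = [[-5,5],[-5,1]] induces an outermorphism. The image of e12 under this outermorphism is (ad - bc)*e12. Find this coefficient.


The outermorphism of a linear map f sends e1^e2 to f(e1)^f(e2).
f(e1) = -5*e1 - 5*e2
f(e2) = 5*e1 + 1*e2
f(e1) ^ f(e2) = (-5*e1 - 5*e2) ^ (5*e1 + 1*e2)
= (-5)*1*e12 + (-5)*5*e21
= (-5 - (-25))*e12
= 20*e12
Coefficient = 20


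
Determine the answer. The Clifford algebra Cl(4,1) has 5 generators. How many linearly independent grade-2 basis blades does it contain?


Number of grade-k basis blades in Cl(p,q) with n = p + q is C(n, k).
n = 4 + 1 = 5
C(5, 2) = 5! / (2! * 3!)
= 120 / (2 * 6)
= 10


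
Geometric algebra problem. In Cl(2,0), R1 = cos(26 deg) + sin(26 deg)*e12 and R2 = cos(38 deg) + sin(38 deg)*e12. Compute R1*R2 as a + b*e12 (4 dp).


Same-plane rotors commute and their half-angles add:
R1*R2 = cos(a1 + a2) + sin(a1 + a2)*e12.
a1 + a2 = 26 + 38 = 64 deg
cos(64 deg) = 0.4384
sin(64 deg) = 0.8988
R1*R2 = 0.4384 + 0.8988*e12


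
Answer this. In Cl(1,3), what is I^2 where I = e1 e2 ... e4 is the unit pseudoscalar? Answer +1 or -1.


The pseudoscalar I = e1...e_n (product of all n generators) of Cl(p,q) satisfies I^2 = (-1)^(q + n(n-1)/2).
p = 1, q = 3, n = p + q = 4
n(n-1)/2 = 4 * 3 / 2 = 6
Exponent = q + n(n-1)/2 = 3 + 6 = 9
I^2 = (-1)^9 = -1


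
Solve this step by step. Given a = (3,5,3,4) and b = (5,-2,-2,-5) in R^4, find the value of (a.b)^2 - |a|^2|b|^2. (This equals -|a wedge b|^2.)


a . b = 3*5 + 5*(-2) + 3*(-2) + 4*(-5)
= 15 + (-10) + (-6) + (-20) = -21
|a|^2 = 3^2 + 5^2 + 3^2 + 4^2 = 59
|b|^2 = 5^2 + (-2)^2 + (-2)^2 + (-5)^2 = 58
(a.b)^2 = (-21)^2 = 441
|a|^2 * |b|^2 = 59 * 58 = 3422
Result = 441 - 3422 = -2981


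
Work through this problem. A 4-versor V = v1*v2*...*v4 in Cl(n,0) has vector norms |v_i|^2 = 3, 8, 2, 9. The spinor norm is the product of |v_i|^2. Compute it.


Spinor norm N(V) = |v1|^2 * |v2|^2 * ... * |v4|^2
= 3 * 8 * 2 * 9
Running product: 3, 24, 48, 432
N(V) = 432


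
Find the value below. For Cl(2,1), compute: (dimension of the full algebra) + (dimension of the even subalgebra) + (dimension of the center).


n = 2 + 1 = 3
Total dim = 2^3 = 8
Even subalgebra dim = 2^2 = 4
n is odd, so center dim = 2
Sum = 8 + 4 + 2 = 14


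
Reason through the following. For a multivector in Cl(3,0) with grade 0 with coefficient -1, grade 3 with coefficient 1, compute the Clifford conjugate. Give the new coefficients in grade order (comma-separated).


Clifford conjugate sign for grade k: (-1)^(k(k+1)/2)
Grade 0: (-1)^(0*1/2) = (-1)^0 = 1, coeff -1 -> -1
Grade 3: (-1)^(3*4/2) = (-1)^6 = 1, coeff 1 -> 1
Conjugated coefficients: -1, 1


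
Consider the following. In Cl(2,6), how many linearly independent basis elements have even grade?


Even subalgebra dimension = 2^(n-1)
n = 2 + 6 = 8
2^(8 - 1) = 2^7 = 128
Verification: sum of C(8,k) for even k = 1 + 28 + 70 + 28 + 1 = 128
Result = 128


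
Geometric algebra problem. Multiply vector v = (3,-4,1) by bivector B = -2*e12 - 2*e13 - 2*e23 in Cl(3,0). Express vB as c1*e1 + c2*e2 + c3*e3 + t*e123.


vB has grade-1 (vector) and grade-3 (trivector) parts: vB = (v _| B) + (v ^ B).
Vector part <vB>_1:
  e1: -v2*b12 - v3*b13 = -(-4)*(-2) - (1)*(-2) = -6
  e2: v1*b12 - v3*b23 = (3)*(-2) - (1)*(-2) = -4
  e3: v1*b13 + v2*b23 = (3)*(-2) + (-4)*(-2) = 2
Trivector part <vB>_3:
  e123: v1*b23 - v2*b13 + v3*b12 = (3)*(-2) - (-4)*(-2) + (1)*(-2) = -16
vB = -6*e1 - 4*e2 + 2*e3 - 16*e123


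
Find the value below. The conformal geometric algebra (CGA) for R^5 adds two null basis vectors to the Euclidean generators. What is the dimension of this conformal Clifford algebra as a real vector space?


The conformal model of R^5 uses Cl(6,1): the 5 Euclidean generators plus two extra orthogonal generators e+ (e+^2 = +1) and e- (e-^2 = -1), from which the null vectors e0, einf are built.
Number of generators m = 5 + 2 = 7.
dim Cl(p,q) = 2^m = 2^7 = 128


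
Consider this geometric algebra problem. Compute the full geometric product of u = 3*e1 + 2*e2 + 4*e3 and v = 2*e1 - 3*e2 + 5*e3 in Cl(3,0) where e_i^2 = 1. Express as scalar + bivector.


In Cl(3,0): e_i^2 = 1, e_ie_j = -e_je_i for i != j.
Scalar part = u . v = 3*2 + 2*(-3) + 4*5
= 6 + (-6) + 20 = 20
e12 coeff = 3*(-3) - 2*2 = -9 - 4 = -13
e13 coeff = 3*5 - 4*2 = 15 - 8 = 7
e23 coeff = 2*5 - 4*(-3) = 10 - (-12) = 22
uv = 20 - 13*e12 + 7*e13 + 22*e23


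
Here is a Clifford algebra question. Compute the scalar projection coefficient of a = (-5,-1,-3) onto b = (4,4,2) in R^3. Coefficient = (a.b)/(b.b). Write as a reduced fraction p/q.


Projection coefficient = (a . b) / (b . b)
a . b = (-5)*4 + (-1)*4 + (-3)*2
= -20 + (-4) + (-6) = -30
b . b = 4^2 + 4^2 + 2^2
= 16 + 16 + 4 = 36
Coefficient = -30/36
In lowest terms: -5/6


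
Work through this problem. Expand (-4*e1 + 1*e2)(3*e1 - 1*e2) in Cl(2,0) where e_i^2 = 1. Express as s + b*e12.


Expand: (-4*e1 + 1*e2)(3*e1 - 1*e2)
= (-4)*3*e1e1 + (-4)*(-1)*e1e2 + 1*3*e2e1 + 1*(-1)*e2e2
Using e1^2 = e2^2 = 1, e2e1 = -e1e2:
Scalar part s = (-4)*3 + 1*(-1) = -12 + (-1) = -13
Bivector part b = (-4)*(-1) - 1*3 = 4 - 3 = 1
uv = -13 + 1*e12


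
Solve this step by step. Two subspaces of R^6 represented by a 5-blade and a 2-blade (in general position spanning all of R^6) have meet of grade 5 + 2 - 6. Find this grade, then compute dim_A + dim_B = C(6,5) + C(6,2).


Meet grade = grade(A) + grade(B) - n
= 5 + 2 - 6 = 1
C(6,5) = 6
C(6,2) = 15
dim_A + dim_B = 6 + 15 = 21


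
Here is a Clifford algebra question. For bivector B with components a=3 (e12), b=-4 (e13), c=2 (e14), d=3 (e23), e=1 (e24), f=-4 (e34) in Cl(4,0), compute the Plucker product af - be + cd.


Plucker relation: af - be + cd
a*f = 3*(-4) = -12
b*e = (-4)*1 = -4
c*d = 2*3 = 6
af - be + cd = -12 - (-4) + 6
= -2


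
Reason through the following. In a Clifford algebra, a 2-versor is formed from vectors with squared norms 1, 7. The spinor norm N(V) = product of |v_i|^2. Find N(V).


Spinor norm N(V) = |v1|^2 * |v2|^2 * ... * |v2|^2
= 1 * 7
Running product: 1, 7
N(V) = 7


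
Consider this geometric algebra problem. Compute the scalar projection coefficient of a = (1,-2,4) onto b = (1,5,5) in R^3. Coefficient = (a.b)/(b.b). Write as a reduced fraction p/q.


Projection coefficient = (a . b) / (b . b)
a . b = 1*1 + (-2)*5 + 4*5
= 1 + (-10) + 20 = 11
b . b = 1^2 + 5^2 + 5^2
= 1 + 25 + 25 = 51
Coefficient = 11/51
In lowest terms: 11/51


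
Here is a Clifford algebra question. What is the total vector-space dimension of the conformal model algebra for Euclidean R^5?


The conformal model of R^5 uses Cl(6,1): the 5 Euclidean generators plus two extra orthogonal generators e+ (e+^2 = +1) and e- (e-^2 = -1), from which the null vectors e0, einf are built.
Number of generators m = 5 + 2 = 7.
dim Cl(p,q) = 2^m = 2^7 = 128


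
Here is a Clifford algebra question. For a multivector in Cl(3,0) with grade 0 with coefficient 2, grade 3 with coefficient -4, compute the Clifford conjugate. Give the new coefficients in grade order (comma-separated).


Clifford conjugate sign for grade k: (-1)^(k(k+1)/2)
Grade 0: (-1)^(0*1/2) = (-1)^0 = 1, coeff 2 -> 2
Grade 3: (-1)^(3*4/2) = (-1)^6 = 1, coeff -4 -> -4
Conjugated coefficients: 2, -4


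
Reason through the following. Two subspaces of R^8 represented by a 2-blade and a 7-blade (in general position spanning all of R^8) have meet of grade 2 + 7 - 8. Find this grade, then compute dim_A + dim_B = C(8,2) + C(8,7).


Meet grade = grade(A) + grade(B) - n
= 2 + 7 - 8 = 1
C(8,2) = 28
C(8,7) = 8
dim_A + dim_B = 28 + 8 = 36


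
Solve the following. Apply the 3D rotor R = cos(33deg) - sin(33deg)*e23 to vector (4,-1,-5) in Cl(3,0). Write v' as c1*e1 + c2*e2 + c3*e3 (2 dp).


Rotor R = cos(33deg) - sin(33deg)*e23
Rotation angle theta = 2 * 33 = 66 degrees in the e23 plane (e2 -> e3).
The component perpendicular to the plane (e1) is invariant: v'_1 = v1 = 4.00
cos(66deg) = 0.4067, sin(66deg) = 0.9135
v'_2 = v2*cos(theta) - v3*sin(theta) = -1*0.4067 - (-5)*0.9135 = 4.16
v'_3 = v2*sin(theta) + v3*cos(theta) = -1*0.9135 + (-5)*0.4067 = -2.95
v' = 4.00*e1 + 4.16*e2 - 2.95*e3


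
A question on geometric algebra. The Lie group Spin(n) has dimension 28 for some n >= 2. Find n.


dim Spin(n) = dim so(n) = n(n-1)/2.
Solve n(n-1)/2 = 28, i.e. n^2 - n - 56 = 0.
Discriminant = 1 + 8*28 = 225
n = (1 + sqrt(225))/2 = (1 + 15)/2 = 8


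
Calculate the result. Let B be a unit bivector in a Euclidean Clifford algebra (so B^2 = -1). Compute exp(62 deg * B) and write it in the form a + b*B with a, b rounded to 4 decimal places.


For a unit bivector B with B^2 = -1, the exponential series gives
e^(theta*B) = cos(theta) + sin(theta)*B (the GA analogue of Euler's formula).
theta = 62 degrees = 1.082104 rad
cos(62 deg) = 0.4695
sin(62 deg) = 0.8829
exp(theta*B) = 0.4695 + 0.8829*B


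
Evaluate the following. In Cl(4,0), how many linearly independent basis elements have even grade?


Even subalgebra dimension = 2^(n-1)
n = 4 + 0 = 4
2^(4 - 1) = 2^3 = 8
Verification: sum of C(4,k) for even k = 1 + 6 + 1 = 8
Result = 8


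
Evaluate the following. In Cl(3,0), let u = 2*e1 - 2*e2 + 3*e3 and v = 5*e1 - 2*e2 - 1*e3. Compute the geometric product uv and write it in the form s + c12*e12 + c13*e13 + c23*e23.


In Cl(3,0): e_i^2 = 1, e_ie_j = -e_je_i for i != j.
Scalar part = u . v = 2*5 + (-2)*(-2) + 3*(-1)
= 10 + 4 + (-3) = 11
e12 coeff = 2*(-2) - (-2)*5 = -4 - (-10) = 6
e13 coeff = 2*(-1) - 3*5 = -2 - 15 = -17
e23 coeff = (-2)*(-1) - 3*(-2) = 2 - (-6) = 8
uv = 11 + 6*e12 - 17*e13 + 8*e23
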